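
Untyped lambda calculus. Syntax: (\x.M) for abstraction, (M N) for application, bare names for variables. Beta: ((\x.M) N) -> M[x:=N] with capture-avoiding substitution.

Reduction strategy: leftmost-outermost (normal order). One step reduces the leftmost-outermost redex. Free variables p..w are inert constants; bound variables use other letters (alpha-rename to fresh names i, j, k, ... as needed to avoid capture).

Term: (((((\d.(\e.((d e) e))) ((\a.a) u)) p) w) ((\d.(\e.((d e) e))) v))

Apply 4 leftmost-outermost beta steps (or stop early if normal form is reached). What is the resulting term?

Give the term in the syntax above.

Step 0: (((((\d.(\e.((d e) e))) ((\a.a) u)) p) w) ((\d.(\e.((d e) e))) v))
Step 1: ((((\e.((((\a.a) u) e) e)) p) w) ((\d.(\e.((d e) e))) v))
Step 2: ((((((\a.a) u) p) p) w) ((\d.(\e.((d e) e))) v))
Step 3: ((((u p) p) w) ((\d.(\e.((d e) e))) v))
Step 4: ((((u p) p) w) (\e.((v e) e)))

Answer: ((((u p) p) w) (\e.((v e) e)))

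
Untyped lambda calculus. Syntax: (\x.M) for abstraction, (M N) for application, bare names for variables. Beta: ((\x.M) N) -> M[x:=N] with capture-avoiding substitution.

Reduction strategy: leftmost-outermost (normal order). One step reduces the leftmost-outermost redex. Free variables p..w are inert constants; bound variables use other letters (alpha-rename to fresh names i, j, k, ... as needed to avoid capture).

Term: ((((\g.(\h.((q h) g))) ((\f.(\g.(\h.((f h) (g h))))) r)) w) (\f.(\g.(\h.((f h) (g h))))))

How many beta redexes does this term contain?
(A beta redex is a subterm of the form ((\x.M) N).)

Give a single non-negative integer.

Term: ((((\g.(\h.((q h) g))) ((\f.(\g.(\h.((f h) (g h))))) r)) w) (\f.(\g.(\h.((f h) (g h))))))
  Redex: ((\g.(\h.((q h) g))) ((\f.(\g.(\h.((f h) (g h))))) r))
  Redex: ((\f.(\g.(\h.((f h) (g h))))) r)
Total redexes: 2

Answer: 2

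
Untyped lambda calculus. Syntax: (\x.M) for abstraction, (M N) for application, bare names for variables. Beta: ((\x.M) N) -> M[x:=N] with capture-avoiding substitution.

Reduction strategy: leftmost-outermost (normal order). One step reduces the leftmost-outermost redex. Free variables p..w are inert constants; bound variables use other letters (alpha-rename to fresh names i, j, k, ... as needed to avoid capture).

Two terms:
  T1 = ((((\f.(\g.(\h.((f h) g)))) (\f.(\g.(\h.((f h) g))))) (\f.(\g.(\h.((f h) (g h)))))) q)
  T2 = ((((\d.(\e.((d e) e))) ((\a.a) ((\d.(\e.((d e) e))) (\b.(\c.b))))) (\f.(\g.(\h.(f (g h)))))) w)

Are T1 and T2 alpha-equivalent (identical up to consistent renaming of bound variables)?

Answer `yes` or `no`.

Term 1: ((((\f.(\g.(\h.((f h) g)))) (\f.(\g.(\h.((f h) g))))) (\f.(\g.(\h.((f h) (g h)))))) q)
Term 2: ((((\d.(\e.((d e) e))) ((\a.a) ((\d.(\e.((d e) e))) (\b.(\c.b))))) (\f.(\g.(\h.(f (g h)))))) w)
Alpha-equivalence: compare structure up to binder renaming.
Result: False

Answer: no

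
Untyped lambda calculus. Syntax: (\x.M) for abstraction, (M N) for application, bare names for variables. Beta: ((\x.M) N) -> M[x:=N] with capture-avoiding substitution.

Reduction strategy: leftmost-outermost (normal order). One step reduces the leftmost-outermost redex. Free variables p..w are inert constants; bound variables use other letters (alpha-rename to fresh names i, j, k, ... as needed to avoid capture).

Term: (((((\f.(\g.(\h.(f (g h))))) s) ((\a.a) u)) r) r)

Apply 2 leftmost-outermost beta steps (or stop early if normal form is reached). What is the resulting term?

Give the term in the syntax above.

Answer: (((\h.(s (((\a.a) u) h))) r) r)

Derivation:
Step 0: (((((\f.(\g.(\h.(f (g h))))) s) ((\a.a) u)) r) r)
Step 1: ((((\g.(\h.(s (g h)))) ((\a.a) u)) r) r)
Step 2: (((\h.(s (((\a.a) u) h))) r) r)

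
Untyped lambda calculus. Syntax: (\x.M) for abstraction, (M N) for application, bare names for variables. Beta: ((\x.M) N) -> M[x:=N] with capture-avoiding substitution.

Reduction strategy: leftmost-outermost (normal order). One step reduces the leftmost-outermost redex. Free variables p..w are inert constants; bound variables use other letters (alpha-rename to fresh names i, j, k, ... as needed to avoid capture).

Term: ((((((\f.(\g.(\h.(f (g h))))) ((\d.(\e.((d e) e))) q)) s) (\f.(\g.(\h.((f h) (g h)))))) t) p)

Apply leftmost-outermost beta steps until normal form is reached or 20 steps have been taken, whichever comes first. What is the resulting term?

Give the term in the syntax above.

Step 0: ((((((\f.(\g.(\h.(f (g h))))) ((\d.(\e.((d e) e))) q)) s) (\f.(\g.(\h.((f h) (g h)))))) t) p)
Step 1: (((((\g.(\h.(((\d.(\e.((d e) e))) q) (g h)))) s) (\f.(\g.(\h.((f h) (g h)))))) t) p)
Step 2: ((((\h.(((\d.(\e.((d e) e))) q) (s h))) (\f.(\g.(\h.((f h) (g h)))))) t) p)
Step 3: (((((\d.(\e.((d e) e))) q) (s (\f.(\g.(\h.((f h) (g h))))))) t) p)
Step 4: ((((\e.((q e) e)) (s (\f.(\g.(\h.((f h) (g h))))))) t) p)
Step 5: ((((q (s (\f.(\g.(\h.((f h) (g h))))))) (s (\f.(\g.(\h.((f h) (g h))))))) t) p)

Answer: ((((q (s (\f.(\g.(\h.((f h) (g h))))))) (s (\f.(\g.(\h.((f h) (g h))))))) t) p)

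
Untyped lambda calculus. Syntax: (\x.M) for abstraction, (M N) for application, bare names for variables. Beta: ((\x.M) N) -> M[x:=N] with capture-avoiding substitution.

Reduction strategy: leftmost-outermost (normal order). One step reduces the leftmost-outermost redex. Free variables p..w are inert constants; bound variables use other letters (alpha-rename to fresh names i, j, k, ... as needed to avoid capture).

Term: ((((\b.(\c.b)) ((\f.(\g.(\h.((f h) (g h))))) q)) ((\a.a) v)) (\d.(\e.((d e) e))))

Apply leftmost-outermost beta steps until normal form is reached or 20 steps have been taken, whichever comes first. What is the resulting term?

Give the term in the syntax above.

Step 0: ((((\b.(\c.b)) ((\f.(\g.(\h.((f h) (g h))))) q)) ((\a.a) v)) (\d.(\e.((d e) e))))
Step 1: (((\c.((\f.(\g.(\h.((f h) (g h))))) q)) ((\a.a) v)) (\d.(\e.((d e) e))))
Step 2: (((\f.(\g.(\h.((f h) (g h))))) q) (\d.(\e.((d e) e))))
Step 3: ((\g.(\h.((q h) (g h)))) (\d.(\e.((d e) e))))
Step 4: (\h.((q h) ((\d.(\e.((d e) e))) h)))
Step 5: (\h.((q h) (\e.((h e) e))))

Answer: (\h.((q h) (\e.((h e) e))))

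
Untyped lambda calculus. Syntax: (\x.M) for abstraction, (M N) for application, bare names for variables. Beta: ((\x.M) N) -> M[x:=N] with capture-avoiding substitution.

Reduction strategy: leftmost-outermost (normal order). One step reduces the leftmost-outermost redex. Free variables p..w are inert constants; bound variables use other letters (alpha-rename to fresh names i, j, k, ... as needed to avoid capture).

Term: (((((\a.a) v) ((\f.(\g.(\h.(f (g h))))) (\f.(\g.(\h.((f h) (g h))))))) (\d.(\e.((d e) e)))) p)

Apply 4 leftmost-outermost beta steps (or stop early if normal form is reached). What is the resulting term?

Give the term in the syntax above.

Answer: (((v (\g.(\h.(\i.(\j.(((g h) j) (i j))))))) (\d.(\e.((d e) e)))) p)

Derivation:
Step 0: (((((\a.a) v) ((\f.(\g.(\h.(f (g h))))) (\f.(\g.(\h.((f h) (g h))))))) (\d.(\e.((d e) e)))) p)
Step 1: (((v ((\f.(\g.(\h.(f (g h))))) (\f.(\g.(\h.((f h) (g h))))))) (\d.(\e.((d e) e)))) p)
Step 2: (((v (\g.(\h.((\f.(\g.(\h.((f h) (g h))))) (g h))))) (\d.(\e.((d e) e)))) p)
Step 3: (((v (\g.(\h.(\i.(\j.(((g h) j) (i j))))))) (\d.(\e.((d e) e)))) p)
Step 4: (normal form reached)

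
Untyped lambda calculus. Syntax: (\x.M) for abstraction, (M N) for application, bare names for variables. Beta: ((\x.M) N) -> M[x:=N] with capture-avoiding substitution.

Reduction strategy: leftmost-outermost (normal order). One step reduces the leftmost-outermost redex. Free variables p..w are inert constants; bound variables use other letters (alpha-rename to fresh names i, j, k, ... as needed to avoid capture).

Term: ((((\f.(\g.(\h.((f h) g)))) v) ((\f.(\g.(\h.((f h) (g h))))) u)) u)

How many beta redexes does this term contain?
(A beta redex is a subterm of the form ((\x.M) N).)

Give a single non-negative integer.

Term: ((((\f.(\g.(\h.((f h) g)))) v) ((\f.(\g.(\h.((f h) (g h))))) u)) u)
  Redex: ((\f.(\g.(\h.((f h) g)))) v)
  Redex: ((\f.(\g.(\h.((f h) (g h))))) u)
Total redexes: 2

Answer: 2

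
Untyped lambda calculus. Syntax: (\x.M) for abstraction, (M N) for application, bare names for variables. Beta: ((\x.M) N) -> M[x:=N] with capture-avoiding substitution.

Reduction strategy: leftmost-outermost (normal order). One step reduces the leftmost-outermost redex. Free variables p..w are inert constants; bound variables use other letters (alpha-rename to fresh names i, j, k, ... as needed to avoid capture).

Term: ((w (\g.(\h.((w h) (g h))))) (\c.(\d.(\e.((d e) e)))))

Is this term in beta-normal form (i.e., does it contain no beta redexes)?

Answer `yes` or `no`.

Answer: yes

Derivation:
Term: ((w (\g.(\h.((w h) (g h))))) (\c.(\d.(\e.((d e) e)))))
No beta redexes found.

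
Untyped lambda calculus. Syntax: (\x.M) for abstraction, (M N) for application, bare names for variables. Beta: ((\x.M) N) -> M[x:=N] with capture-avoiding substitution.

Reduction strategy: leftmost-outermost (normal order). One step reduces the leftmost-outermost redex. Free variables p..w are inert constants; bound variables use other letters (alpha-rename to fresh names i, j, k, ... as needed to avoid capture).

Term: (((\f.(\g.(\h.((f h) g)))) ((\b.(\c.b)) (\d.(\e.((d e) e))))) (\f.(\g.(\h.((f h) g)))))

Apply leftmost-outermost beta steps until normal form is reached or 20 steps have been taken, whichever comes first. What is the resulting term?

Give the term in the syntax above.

Step 0: (((\f.(\g.(\h.((f h) g)))) ((\b.(\c.b)) (\d.(\e.((d e) e))))) (\f.(\g.(\h.((f h) g)))))
Step 1: ((\g.(\h.((((\b.(\c.b)) (\d.(\e.((d e) e)))) h) g))) (\f.(\g.(\h.((f h) g)))))
Step 2: (\h.((((\b.(\c.b)) (\d.(\e.((d e) e)))) h) (\f.(\g.(\h.((f h) g))))))
Step 3: (\h.(((\c.(\d.(\e.((d e) e)))) h) (\f.(\g.(\h.((f h) g))))))
Step 4: (\h.((\d.(\e.((d e) e))) (\f.(\g.(\h.((f h) g))))))
Step 5: (\h.(\e.(((\f.(\g.(\h.((f h) g)))) e) e)))
Step 6: (\h.(\e.((\g.(\h.((e h) g))) e)))
Step 7: (\h.(\e.(\h.((e h) e))))

Answer: (\h.(\e.(\h.((e h) e))))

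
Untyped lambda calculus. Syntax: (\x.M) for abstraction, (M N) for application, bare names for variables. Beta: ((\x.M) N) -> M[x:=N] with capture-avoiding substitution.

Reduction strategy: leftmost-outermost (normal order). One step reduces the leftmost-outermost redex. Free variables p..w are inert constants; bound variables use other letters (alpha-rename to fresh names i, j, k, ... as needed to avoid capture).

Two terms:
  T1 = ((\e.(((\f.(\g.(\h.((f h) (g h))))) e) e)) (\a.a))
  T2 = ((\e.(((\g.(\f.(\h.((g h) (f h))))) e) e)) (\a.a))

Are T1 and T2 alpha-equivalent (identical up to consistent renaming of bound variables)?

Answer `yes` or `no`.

Term 1: ((\e.(((\f.(\g.(\h.((f h) (g h))))) e) e)) (\a.a))
Term 2: ((\e.(((\g.(\f.(\h.((g h) (f h))))) e) e)) (\a.a))
Alpha-equivalence: compare structure up to binder renaming.
Result: True

Answer: yes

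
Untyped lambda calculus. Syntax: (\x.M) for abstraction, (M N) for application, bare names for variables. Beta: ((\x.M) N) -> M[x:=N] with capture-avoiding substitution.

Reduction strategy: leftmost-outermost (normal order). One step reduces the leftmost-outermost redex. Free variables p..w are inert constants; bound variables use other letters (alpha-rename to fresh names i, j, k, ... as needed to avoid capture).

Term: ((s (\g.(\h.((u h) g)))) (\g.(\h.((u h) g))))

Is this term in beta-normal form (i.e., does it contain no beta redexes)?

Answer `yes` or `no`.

Term: ((s (\g.(\h.((u h) g)))) (\g.(\h.((u h) g))))
No beta redexes found.

Answer: yes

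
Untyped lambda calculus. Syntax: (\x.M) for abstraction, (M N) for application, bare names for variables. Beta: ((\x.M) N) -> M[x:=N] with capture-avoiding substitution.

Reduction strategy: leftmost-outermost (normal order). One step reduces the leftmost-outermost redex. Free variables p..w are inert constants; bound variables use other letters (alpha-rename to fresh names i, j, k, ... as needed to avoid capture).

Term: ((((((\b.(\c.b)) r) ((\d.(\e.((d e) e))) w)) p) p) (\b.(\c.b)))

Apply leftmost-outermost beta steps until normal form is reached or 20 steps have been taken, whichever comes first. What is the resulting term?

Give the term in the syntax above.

Step 0: ((((((\b.(\c.b)) r) ((\d.(\e.((d e) e))) w)) p) p) (\b.(\c.b)))
Step 1: (((((\c.r) ((\d.(\e.((d e) e))) w)) p) p) (\b.(\c.b)))
Step 2: (((r p) p) (\b.(\c.b)))

Answer: (((r p) p) (\b.(\c.b)))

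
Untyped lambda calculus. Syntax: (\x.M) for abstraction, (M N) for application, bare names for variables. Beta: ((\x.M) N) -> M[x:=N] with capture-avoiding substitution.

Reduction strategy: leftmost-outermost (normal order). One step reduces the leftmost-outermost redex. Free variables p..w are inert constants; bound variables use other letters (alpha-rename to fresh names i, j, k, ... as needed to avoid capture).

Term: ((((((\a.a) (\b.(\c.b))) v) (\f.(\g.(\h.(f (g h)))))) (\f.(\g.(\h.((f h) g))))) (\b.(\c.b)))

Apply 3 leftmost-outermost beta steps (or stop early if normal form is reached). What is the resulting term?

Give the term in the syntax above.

Answer: ((v (\f.(\g.(\h.((f h) g))))) (\b.(\c.b)))

Derivation:
Step 0: ((((((\a.a) (\b.(\c.b))) v) (\f.(\g.(\h.(f (g h)))))) (\f.(\g.(\h.((f h) g))))) (\b.(\c.b)))
Step 1: (((((\b.(\c.b)) v) (\f.(\g.(\h.(f (g h)))))) (\f.(\g.(\h.((f h) g))))) (\b.(\c.b)))
Step 2: ((((\c.v) (\f.(\g.(\h.(f (g h)))))) (\f.(\g.(\h.((f h) g))))) (\b.(\c.b)))
Step 3: ((v (\f.(\g.(\h.((f h) g))))) (\b.(\c.b)))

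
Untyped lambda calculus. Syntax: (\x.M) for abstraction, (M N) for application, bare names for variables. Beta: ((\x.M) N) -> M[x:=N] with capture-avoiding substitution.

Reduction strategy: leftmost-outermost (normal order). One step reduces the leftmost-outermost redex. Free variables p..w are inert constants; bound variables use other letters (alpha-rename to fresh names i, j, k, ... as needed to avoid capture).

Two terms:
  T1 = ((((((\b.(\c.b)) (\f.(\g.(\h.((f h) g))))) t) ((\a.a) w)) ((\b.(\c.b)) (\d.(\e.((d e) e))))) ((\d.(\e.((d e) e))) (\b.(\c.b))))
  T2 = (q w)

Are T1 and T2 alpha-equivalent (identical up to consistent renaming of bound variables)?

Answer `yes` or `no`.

Term 1: ((((((\b.(\c.b)) (\f.(\g.(\h.((f h) g))))) t) ((\a.a) w)) ((\b.(\c.b)) (\d.(\e.((d e) e))))) ((\d.(\e.((d e) e))) (\b.(\c.b))))
Term 2: (q w)
Alpha-equivalence: compare structure up to binder renaming.
Result: False

Answer: no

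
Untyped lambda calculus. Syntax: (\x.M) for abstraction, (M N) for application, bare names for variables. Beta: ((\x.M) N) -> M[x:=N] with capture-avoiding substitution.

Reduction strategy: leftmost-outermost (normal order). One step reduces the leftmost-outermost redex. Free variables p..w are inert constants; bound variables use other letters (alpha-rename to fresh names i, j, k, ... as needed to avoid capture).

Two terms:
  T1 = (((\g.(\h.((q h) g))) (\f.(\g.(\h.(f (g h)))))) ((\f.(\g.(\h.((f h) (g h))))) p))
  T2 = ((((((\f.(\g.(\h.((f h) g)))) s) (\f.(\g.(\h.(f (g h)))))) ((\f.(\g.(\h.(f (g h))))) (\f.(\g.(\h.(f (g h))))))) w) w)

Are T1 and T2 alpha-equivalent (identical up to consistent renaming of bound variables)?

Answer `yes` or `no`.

Term 1: (((\g.(\h.((q h) g))) (\f.(\g.(\h.(f (g h)))))) ((\f.(\g.(\h.((f h) (g h))))) p))
Term 2: ((((((\f.(\g.(\h.((f h) g)))) s) (\f.(\g.(\h.(f (g h)))))) ((\f.(\g.(\h.(f (g h))))) (\f.(\g.(\h.(f (g h))))))) w) w)
Alpha-equivalence: compare structure up to binder renaming.
Result: False

Answer: no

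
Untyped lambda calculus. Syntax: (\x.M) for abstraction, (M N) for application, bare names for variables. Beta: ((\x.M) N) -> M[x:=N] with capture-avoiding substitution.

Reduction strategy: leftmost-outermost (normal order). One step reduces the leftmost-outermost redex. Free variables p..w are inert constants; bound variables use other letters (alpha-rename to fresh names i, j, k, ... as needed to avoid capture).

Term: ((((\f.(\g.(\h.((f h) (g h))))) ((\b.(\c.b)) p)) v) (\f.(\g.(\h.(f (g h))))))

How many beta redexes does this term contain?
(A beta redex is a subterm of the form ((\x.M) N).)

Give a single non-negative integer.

Term: ((((\f.(\g.(\h.((f h) (g h))))) ((\b.(\c.b)) p)) v) (\f.(\g.(\h.(f (g h))))))
  Redex: ((\f.(\g.(\h.((f h) (g h))))) ((\b.(\c.b)) p))
  Redex: ((\b.(\c.b)) p)
Total redexes: 2

Answer: 2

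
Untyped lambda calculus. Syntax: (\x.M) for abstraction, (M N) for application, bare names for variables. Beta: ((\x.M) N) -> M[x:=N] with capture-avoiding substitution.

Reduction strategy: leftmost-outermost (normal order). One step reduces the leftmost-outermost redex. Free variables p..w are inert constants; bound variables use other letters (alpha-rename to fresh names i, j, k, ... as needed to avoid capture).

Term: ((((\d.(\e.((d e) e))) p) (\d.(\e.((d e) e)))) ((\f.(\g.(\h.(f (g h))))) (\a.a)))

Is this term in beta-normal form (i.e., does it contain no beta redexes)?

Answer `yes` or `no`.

Term: ((((\d.(\e.((d e) e))) p) (\d.(\e.((d e) e)))) ((\f.(\g.(\h.(f (g h))))) (\a.a)))
Found 2 beta redex(es).

Answer: no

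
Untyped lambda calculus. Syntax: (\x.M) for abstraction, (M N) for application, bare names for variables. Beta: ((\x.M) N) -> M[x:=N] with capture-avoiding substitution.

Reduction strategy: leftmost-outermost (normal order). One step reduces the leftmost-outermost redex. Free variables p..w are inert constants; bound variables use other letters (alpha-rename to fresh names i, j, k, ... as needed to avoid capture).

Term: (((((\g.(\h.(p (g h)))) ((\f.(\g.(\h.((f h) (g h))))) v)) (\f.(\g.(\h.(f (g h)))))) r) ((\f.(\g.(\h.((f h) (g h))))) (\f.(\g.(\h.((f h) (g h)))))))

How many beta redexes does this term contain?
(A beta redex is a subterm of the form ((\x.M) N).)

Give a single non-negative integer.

Term: (((((\g.(\h.(p (g h)))) ((\f.(\g.(\h.((f h) (g h))))) v)) (\f.(\g.(\h.(f (g h)))))) r) ((\f.(\g.(\h.((f h) (g h))))) (\f.(\g.(\h.((f h) (g h)))))))
  Redex: ((\g.(\h.(p (g h)))) ((\f.(\g.(\h.((f h) (g h))))) v))
  Redex: ((\f.(\g.(\h.((f h) (g h))))) v)
  Redex: ((\f.(\g.(\h.((f h) (g h))))) (\f.(\g.(\h.((f h) (g h))))))
Total redexes: 3

Answer: 3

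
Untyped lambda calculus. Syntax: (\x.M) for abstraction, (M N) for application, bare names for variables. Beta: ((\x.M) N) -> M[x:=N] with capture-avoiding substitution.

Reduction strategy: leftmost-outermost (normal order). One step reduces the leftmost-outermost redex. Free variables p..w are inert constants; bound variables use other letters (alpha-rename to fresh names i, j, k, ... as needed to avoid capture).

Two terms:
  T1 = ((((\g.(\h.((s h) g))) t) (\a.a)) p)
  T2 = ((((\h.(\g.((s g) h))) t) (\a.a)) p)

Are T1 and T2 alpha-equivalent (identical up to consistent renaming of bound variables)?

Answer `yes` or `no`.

Answer: yes

Derivation:
Term 1: ((((\g.(\h.((s h) g))) t) (\a.a)) p)
Term 2: ((((\h.(\g.((s g) h))) t) (\a.a)) p)
Alpha-equivalence: compare structure up to binder renaming.
Result: True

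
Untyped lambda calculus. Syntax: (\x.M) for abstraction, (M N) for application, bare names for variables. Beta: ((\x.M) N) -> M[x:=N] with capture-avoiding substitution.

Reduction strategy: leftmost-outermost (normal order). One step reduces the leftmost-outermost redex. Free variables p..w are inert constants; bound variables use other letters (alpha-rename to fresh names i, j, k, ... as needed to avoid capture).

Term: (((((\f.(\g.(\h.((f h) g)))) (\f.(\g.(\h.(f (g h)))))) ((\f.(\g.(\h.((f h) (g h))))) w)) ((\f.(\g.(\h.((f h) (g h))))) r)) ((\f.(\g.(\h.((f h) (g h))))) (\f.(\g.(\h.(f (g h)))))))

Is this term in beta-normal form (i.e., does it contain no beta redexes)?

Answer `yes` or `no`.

Answer: no

Derivation:
Term: (((((\f.(\g.(\h.((f h) g)))) (\f.(\g.(\h.(f (g h)))))) ((\f.(\g.(\h.((f h) (g h))))) w)) ((\f.(\g.(\h.((f h) (g h))))) r)) ((\f.(\g.(\h.((f h) (g h))))) (\f.(\g.(\h.(f (g h)))))))
Found 4 beta redex(es).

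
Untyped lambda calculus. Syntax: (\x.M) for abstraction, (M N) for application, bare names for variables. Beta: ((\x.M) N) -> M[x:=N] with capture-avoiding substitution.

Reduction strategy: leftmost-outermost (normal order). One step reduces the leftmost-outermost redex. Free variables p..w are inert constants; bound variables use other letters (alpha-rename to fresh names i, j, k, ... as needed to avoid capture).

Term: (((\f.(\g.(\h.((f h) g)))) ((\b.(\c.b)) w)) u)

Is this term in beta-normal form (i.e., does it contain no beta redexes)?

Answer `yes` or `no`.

Answer: no

Derivation:
Term: (((\f.(\g.(\h.((f h) g)))) ((\b.(\c.b)) w)) u)
Found 2 beta redex(es).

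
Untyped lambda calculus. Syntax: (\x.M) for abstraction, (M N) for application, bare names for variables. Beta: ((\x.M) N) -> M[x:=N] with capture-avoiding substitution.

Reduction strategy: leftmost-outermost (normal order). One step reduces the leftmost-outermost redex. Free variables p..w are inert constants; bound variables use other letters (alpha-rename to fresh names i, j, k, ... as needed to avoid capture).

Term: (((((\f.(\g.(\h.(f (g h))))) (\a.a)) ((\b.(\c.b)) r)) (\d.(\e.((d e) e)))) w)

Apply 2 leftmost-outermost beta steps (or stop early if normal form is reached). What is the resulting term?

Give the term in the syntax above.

Step 0: (((((\f.(\g.(\h.(f (g h))))) (\a.a)) ((\b.(\c.b)) r)) (\d.(\e.((d e) e)))) w)
Step 1: ((((\g.(\h.((\a.a) (g h)))) ((\b.(\c.b)) r)) (\d.(\e.((d e) e)))) w)
Step 2: (((\h.((\a.a) (((\b.(\c.b)) r) h))) (\d.(\e.((d e) e)))) w)

Answer: (((\h.((\a.a) (((\b.(\c.b)) r) h))) (\d.(\e.((d e) e)))) w)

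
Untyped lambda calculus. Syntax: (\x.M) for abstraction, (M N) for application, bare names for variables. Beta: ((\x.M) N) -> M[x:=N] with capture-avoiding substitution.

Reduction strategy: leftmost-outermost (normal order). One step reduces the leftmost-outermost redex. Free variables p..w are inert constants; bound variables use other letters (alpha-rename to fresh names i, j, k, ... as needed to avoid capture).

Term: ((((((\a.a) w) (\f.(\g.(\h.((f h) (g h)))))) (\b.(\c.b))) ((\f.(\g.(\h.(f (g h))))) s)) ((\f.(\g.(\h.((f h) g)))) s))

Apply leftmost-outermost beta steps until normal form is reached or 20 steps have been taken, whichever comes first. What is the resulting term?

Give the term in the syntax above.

Answer: ((((w (\f.(\g.(\h.((f h) (g h)))))) (\b.(\c.b))) (\g.(\h.(s (g h))))) (\g.(\h.((s h) g))))

Derivation:
Step 0: ((((((\a.a) w) (\f.(\g.(\h.((f h) (g h)))))) (\b.(\c.b))) ((\f.(\g.(\h.(f (g h))))) s)) ((\f.(\g.(\h.((f h) g)))) s))
Step 1: ((((w (\f.(\g.(\h.((f h) (g h)))))) (\b.(\c.b))) ((\f.(\g.(\h.(f (g h))))) s)) ((\f.(\g.(\h.((f h) g)))) s))
Step 2: ((((w (\f.(\g.(\h.((f h) (g h)))))) (\b.(\c.b))) (\g.(\h.(s (g h))))) ((\f.(\g.(\h.((f h) g)))) s))
Step 3: ((((w (\f.(\g.(\h.((f h) (g h)))))) (\b.(\c.b))) (\g.(\h.(s (g h))))) (\g.(\h.((s h) g))))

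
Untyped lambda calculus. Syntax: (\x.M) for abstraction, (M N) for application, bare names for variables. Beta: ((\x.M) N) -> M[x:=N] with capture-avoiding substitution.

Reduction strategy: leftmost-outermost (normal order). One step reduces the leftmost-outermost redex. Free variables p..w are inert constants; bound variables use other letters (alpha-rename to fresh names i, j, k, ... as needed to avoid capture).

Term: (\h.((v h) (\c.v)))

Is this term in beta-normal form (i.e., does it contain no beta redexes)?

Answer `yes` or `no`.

Term: (\h.((v h) (\c.v)))
No beta redexes found.

Answer: yes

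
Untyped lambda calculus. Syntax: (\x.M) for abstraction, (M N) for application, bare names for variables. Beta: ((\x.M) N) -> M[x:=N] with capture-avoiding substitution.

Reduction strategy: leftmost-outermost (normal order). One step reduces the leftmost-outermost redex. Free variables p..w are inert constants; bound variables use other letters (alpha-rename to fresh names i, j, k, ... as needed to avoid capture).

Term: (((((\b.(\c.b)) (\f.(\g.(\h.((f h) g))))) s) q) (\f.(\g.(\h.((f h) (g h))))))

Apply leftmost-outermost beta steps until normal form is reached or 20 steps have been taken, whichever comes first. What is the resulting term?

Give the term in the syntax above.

Step 0: (((((\b.(\c.b)) (\f.(\g.(\h.((f h) g))))) s) q) (\f.(\g.(\h.((f h) (g h))))))
Step 1: ((((\c.(\f.(\g.(\h.((f h) g))))) s) q) (\f.(\g.(\h.((f h) (g h))))))
Step 2: (((\f.(\g.(\h.((f h) g)))) q) (\f.(\g.(\h.((f h) (g h))))))
Step 3: ((\g.(\h.((q h) g))) (\f.(\g.(\h.((f h) (g h))))))
Step 4: (\h.((q h) (\f.(\g.(\h.((f h) (g h)))))))

Answer: (\h.((q h) (\f.(\g.(\h.((f h) (g h)))))))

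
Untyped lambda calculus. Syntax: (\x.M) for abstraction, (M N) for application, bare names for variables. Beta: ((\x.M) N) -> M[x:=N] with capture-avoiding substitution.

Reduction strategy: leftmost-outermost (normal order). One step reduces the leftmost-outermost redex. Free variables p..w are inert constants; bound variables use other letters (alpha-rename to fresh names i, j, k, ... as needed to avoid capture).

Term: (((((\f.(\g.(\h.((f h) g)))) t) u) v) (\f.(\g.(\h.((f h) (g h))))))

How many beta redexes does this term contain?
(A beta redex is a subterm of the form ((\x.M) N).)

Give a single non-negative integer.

Answer: 1

Derivation:
Term: (((((\f.(\g.(\h.((f h) g)))) t) u) v) (\f.(\g.(\h.((f h) (g h))))))
  Redex: ((\f.(\g.(\h.((f h) g)))) t)
Total redexes: 1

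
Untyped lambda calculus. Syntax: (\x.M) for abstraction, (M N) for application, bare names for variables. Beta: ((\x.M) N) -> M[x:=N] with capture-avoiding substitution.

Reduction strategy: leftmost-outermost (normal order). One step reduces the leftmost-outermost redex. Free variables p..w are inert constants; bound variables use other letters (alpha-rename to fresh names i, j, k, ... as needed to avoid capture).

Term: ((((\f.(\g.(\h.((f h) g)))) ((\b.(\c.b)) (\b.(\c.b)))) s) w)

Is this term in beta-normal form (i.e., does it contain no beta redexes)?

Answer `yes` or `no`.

Answer: no

Derivation:
Term: ((((\f.(\g.(\h.((f h) g)))) ((\b.(\c.b)) (\b.(\c.b)))) s) w)
Found 2 beta redex(es).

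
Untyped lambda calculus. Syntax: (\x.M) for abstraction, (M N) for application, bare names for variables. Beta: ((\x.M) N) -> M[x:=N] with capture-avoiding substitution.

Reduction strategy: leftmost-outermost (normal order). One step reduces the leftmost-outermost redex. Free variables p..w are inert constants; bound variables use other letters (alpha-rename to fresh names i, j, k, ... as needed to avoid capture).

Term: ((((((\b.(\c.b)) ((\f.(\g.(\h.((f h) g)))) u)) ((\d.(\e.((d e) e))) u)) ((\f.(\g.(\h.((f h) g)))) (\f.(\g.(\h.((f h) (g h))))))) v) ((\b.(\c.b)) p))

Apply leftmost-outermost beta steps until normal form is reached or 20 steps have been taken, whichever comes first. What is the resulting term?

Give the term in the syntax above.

Step 0: ((((((\b.(\c.b)) ((\f.(\g.(\h.((f h) g)))) u)) ((\d.(\e.((d e) e))) u)) ((\f.(\g.(\h.((f h) g)))) (\f.(\g.(\h.((f h) (g h))))))) v) ((\b.(\c.b)) p))
Step 1: (((((\c.((\f.(\g.(\h.((f h) g)))) u)) ((\d.(\e.((d e) e))) u)) ((\f.(\g.(\h.((f h) g)))) (\f.(\g.(\h.((f h) (g h))))))) v) ((\b.(\c.b)) p))
Step 2: (((((\f.(\g.(\h.((f h) g)))) u) ((\f.(\g.(\h.((f h) g)))) (\f.(\g.(\h.((f h) (g h))))))) v) ((\b.(\c.b)) p))
Step 3: ((((\g.(\h.((u h) g))) ((\f.(\g.(\h.((f h) g)))) (\f.(\g.(\h.((f h) (g h))))))) v) ((\b.(\c.b)) p))
Step 4: (((\h.((u h) ((\f.(\g.(\h.((f h) g)))) (\f.(\g.(\h.((f h) (g h)))))))) v) ((\b.(\c.b)) p))
Step 5: (((u v) ((\f.(\g.(\h.((f h) g)))) (\f.(\g.(\h.((f h) (g h))))))) ((\b.(\c.b)) p))
Step 6: (((u v) (\g.(\h.(((\f.(\g.(\h.((f h) (g h))))) h) g)))) ((\b.(\c.b)) p))
Step 7: (((u v) (\g.(\h.((\g.(\i.((h i) (g i)))) g)))) ((\b.(\c.b)) p))
Step 8: (((u v) (\g.(\h.(\i.((h i) (g i)))))) ((\b.(\c.b)) p))
Step 9: (((u v) (\g.(\h.(\i.((h i) (g i)))))) (\c.p))

Answer: (((u v) (\g.(\h.(\i.((h i) (g i)))))) (\c.p))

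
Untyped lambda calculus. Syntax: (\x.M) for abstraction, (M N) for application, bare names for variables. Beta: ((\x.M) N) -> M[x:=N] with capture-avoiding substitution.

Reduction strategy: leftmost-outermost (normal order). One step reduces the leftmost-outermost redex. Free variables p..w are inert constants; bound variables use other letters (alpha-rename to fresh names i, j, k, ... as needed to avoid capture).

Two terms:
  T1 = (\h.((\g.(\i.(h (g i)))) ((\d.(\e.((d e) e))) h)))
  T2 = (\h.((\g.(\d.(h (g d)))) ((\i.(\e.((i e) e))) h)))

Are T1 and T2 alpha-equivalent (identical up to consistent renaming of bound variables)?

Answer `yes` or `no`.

Answer: yes

Derivation:
Term 1: (\h.((\g.(\i.(h (g i)))) ((\d.(\e.((d e) e))) h)))
Term 2: (\h.((\g.(\d.(h (g d)))) ((\i.(\e.((i e) e))) h)))
Alpha-equivalence: compare structure up to binder renaming.
Result: True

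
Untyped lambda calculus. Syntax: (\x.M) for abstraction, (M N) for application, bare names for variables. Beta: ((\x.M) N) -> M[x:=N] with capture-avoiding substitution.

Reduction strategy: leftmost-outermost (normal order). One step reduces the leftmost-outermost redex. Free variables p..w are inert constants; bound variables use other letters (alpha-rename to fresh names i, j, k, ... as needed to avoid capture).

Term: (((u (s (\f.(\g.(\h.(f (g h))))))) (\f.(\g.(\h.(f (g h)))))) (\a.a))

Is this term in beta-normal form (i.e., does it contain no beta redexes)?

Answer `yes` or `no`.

Answer: yes

Derivation:
Term: (((u (s (\f.(\g.(\h.(f (g h))))))) (\f.(\g.(\h.(f (g h)))))) (\a.a))
No beta redexes found.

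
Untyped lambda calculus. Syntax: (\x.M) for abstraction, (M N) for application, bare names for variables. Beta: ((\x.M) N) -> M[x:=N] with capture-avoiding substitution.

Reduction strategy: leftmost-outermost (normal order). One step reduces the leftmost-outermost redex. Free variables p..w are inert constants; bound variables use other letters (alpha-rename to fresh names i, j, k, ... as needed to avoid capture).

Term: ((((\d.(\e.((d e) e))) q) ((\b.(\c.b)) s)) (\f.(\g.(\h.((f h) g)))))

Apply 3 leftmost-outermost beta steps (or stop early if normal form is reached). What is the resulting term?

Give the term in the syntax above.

Step 0: ((((\d.(\e.((d e) e))) q) ((\b.(\c.b)) s)) (\f.(\g.(\h.((f h) g)))))
Step 1: (((\e.((q e) e)) ((\b.(\c.b)) s)) (\f.(\g.(\h.((f h) g)))))
Step 2: (((q ((\b.(\c.b)) s)) ((\b.(\c.b)) s)) (\f.(\g.(\h.((f h) g)))))
Step 3: (((q (\c.s)) ((\b.(\c.b)) s)) (\f.(\g.(\h.((f h) g)))))

Answer: (((q (\c.s)) ((\b.(\c.b)) s)) (\f.(\g.(\h.((f h) g)))))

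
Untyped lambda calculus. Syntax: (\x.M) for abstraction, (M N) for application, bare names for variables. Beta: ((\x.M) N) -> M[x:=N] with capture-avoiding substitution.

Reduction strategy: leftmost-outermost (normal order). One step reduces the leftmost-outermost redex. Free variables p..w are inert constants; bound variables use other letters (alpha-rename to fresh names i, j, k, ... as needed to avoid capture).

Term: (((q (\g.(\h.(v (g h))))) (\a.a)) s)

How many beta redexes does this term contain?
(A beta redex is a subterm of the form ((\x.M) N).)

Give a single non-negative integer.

Term: (((q (\g.(\h.(v (g h))))) (\a.a)) s)
  (no redexes)
Total redexes: 0

Answer: 0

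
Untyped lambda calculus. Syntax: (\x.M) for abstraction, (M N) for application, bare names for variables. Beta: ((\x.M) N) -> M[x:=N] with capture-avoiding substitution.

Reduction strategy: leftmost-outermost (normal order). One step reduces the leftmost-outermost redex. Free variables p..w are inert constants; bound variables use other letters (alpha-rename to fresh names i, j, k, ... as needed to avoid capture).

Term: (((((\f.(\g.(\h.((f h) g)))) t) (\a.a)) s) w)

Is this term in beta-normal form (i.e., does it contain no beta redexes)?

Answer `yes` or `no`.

Term: (((((\f.(\g.(\h.((f h) g)))) t) (\a.a)) s) w)
Found 1 beta redex(es).

Answer: no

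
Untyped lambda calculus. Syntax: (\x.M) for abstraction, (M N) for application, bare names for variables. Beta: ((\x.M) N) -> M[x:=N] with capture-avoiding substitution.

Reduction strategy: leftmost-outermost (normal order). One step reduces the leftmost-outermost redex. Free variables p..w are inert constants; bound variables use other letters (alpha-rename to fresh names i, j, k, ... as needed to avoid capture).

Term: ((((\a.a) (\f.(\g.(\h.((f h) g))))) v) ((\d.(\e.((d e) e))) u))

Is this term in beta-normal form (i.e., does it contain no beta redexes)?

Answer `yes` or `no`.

Term: ((((\a.a) (\f.(\g.(\h.((f h) g))))) v) ((\d.(\e.((d e) e))) u))
Found 2 beta redex(es).

Answer: no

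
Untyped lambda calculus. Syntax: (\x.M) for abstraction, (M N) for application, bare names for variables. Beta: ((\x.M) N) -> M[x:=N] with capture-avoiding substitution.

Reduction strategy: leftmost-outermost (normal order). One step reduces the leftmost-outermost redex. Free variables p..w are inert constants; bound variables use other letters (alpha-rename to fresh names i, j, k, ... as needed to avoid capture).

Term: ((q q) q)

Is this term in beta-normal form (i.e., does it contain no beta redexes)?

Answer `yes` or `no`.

Term: ((q q) q)
No beta redexes found.

Answer: yes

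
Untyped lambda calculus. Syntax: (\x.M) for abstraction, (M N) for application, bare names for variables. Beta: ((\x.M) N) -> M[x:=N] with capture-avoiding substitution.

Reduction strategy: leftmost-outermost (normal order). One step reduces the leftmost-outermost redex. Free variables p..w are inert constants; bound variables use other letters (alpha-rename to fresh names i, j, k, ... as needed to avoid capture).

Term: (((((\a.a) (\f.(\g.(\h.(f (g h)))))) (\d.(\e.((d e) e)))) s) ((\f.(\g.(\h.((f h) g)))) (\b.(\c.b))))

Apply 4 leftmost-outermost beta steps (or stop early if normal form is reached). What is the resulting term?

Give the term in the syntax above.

Step 0: (((((\a.a) (\f.(\g.(\h.(f (g h)))))) (\d.(\e.((d e) e)))) s) ((\f.(\g.(\h.((f h) g)))) (\b.(\c.b))))
Step 1: ((((\f.(\g.(\h.(f (g h))))) (\d.(\e.((d e) e)))) s) ((\f.(\g.(\h.((f h) g)))) (\b.(\c.b))))
Step 2: (((\g.(\h.((\d.(\e.((d e) e))) (g h)))) s) ((\f.(\g.(\h.((f h) g)))) (\b.(\c.b))))
Step 3: ((\h.((\d.(\e.((d e) e))) (s h))) ((\f.(\g.(\h.((f h) g)))) (\b.(\c.b))))
Step 4: ((\d.(\e.((d e) e))) (s ((\f.(\g.(\h.((f h) g)))) (\b.(\c.b)))))

Answer: ((\d.(\e.((d e) e))) (s ((\f.(\g.(\h.((f h) g)))) (\b.(\c.b)))))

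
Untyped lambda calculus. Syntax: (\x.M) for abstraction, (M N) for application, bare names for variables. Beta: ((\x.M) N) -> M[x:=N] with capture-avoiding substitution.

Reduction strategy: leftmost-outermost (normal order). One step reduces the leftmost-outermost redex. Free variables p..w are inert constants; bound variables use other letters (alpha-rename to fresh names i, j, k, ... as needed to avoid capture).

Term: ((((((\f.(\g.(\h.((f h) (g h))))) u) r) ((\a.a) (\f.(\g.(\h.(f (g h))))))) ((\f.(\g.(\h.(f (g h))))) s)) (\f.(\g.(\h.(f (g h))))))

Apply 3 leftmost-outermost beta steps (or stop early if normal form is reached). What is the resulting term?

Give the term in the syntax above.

Answer: ((((u ((\a.a) (\f.(\g.(\h.(f (g h))))))) (r ((\a.a) (\f.(\g.(\h.(f (g h)))))))) ((\f.(\g.(\h.(f (g h))))) s)) (\f.(\g.(\h.(f (g h))))))

Derivation:
Step 0: ((((((\f.(\g.(\h.((f h) (g h))))) u) r) ((\a.a) (\f.(\g.(\h.(f (g h))))))) ((\f.(\g.(\h.(f (g h))))) s)) (\f.(\g.(\h.(f (g h))))))
Step 1: (((((\g.(\h.((u h) (g h)))) r) ((\a.a) (\f.(\g.(\h.(f (g h))))))) ((\f.(\g.(\h.(f (g h))))) s)) (\f.(\g.(\h.(f (g h))))))
Step 2: ((((\h.((u h) (r h))) ((\a.a) (\f.(\g.(\h.(f (g h))))))) ((\f.(\g.(\h.(f (g h))))) s)) (\f.(\g.(\h.(f (g h))))))
Step 3: ((((u ((\a.a) (\f.(\g.(\h.(f (g h))))))) (r ((\a.a) (\f.(\g.(\h.(f (g h)))))))) ((\f.(\g.(\h.(f (g h))))) s)) (\f.(\g.(\h.(f (g h))))))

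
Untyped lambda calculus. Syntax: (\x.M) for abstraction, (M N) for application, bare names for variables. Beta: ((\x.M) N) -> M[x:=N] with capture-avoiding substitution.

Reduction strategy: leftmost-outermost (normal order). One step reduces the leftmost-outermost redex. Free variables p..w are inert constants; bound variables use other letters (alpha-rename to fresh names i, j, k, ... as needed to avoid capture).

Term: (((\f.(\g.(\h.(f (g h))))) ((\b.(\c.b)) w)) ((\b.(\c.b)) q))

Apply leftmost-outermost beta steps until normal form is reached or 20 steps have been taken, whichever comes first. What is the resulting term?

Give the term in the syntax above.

Step 0: (((\f.(\g.(\h.(f (g h))))) ((\b.(\c.b)) w)) ((\b.(\c.b)) q))
Step 1: ((\g.(\h.(((\b.(\c.b)) w) (g h)))) ((\b.(\c.b)) q))
Step 2: (\h.(((\b.(\c.b)) w) (((\b.(\c.b)) q) h)))
Step 3: (\h.((\c.w) (((\b.(\c.b)) q) h)))
Step 4: (\h.w)

Answer: (\h.w)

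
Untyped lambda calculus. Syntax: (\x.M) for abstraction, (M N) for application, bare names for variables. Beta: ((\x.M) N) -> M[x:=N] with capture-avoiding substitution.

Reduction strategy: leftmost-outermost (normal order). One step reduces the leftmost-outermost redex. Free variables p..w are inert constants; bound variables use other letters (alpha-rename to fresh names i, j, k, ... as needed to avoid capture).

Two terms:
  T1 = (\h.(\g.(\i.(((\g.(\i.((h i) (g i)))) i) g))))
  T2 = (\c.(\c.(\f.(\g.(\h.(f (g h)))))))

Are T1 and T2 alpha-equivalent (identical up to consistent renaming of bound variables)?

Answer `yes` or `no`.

Term 1: (\h.(\g.(\i.(((\g.(\i.((h i) (g i)))) i) g))))
Term 2: (\c.(\c.(\f.(\g.(\h.(f (g h)))))))
Alpha-equivalence: compare structure up to binder renaming.
Result: False

Answer: no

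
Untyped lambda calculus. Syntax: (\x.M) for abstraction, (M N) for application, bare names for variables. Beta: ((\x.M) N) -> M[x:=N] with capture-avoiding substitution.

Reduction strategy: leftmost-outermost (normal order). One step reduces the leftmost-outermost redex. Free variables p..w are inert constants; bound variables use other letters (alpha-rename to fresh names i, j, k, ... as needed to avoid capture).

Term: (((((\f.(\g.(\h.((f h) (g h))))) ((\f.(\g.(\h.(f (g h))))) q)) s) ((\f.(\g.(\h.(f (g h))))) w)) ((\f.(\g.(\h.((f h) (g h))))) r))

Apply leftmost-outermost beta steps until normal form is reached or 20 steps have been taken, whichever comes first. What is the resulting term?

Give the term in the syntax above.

Step 0: (((((\f.(\g.(\h.((f h) (g h))))) ((\f.(\g.(\h.(f (g h))))) q)) s) ((\f.(\g.(\h.(f (g h))))) w)) ((\f.(\g.(\h.((f h) (g h))))) r))
Step 1: ((((\g.(\h.((((\f.(\g.(\h.(f (g h))))) q) h) (g h)))) s) ((\f.(\g.(\h.(f (g h))))) w)) ((\f.(\g.(\h.((f h) (g h))))) r))
Step 2: (((\h.((((\f.(\g.(\h.(f (g h))))) q) h) (s h))) ((\f.(\g.(\h.(f (g h))))) w)) ((\f.(\g.(\h.((f h) (g h))))) r))
Step 3: (((((\f.(\g.(\h.(f (g h))))) q) ((\f.(\g.(\h.(f (g h))))) w)) (s ((\f.(\g.(\h.(f (g h))))) w))) ((\f.(\g.(\h.((f h) (g h))))) r))
Step 4: ((((\g.(\h.(q (g h)))) ((\f.(\g.(\h.(f (g h))))) w)) (s ((\f.(\g.(\h.(f (g h))))) w))) ((\f.(\g.(\h.((f h) (g h))))) r))
Step 5: (((\h.(q (((\f.(\g.(\h.(f (g h))))) w) h))) (s ((\f.(\g.(\h.(f (g h))))) w))) ((\f.(\g.(\h.((f h) (g h))))) r))
Step 6: ((q (((\f.(\g.(\h.(f (g h))))) w) (s ((\f.(\g.(\h.(f (g h))))) w)))) ((\f.(\g.(\h.((f h) (g h))))) r))
Step 7: ((q ((\g.(\h.(w (g h)))) (s ((\f.(\g.(\h.(f (g h))))) w)))) ((\f.(\g.(\h.((f h) (g h))))) r))
Step 8: ((q (\h.(w ((s ((\f.(\g.(\h.(f (g h))))) w)) h)))) ((\f.(\g.(\h.((f h) (g h))))) r))
Step 9: ((q (\h.(w ((s (\g.(\h.(w (g h))))) h)))) ((\f.(\g.(\h.((f h) (g h))))) r))
Step 10: ((q (\h.(w ((s (\g.(\h.(w (g h))))) h)))) (\g.(\h.((r h) (g h)))))

Answer: ((q (\h.(w ((s (\g.(\h.(w (g h))))) h)))) (\g.(\h.((r h) (g h)))))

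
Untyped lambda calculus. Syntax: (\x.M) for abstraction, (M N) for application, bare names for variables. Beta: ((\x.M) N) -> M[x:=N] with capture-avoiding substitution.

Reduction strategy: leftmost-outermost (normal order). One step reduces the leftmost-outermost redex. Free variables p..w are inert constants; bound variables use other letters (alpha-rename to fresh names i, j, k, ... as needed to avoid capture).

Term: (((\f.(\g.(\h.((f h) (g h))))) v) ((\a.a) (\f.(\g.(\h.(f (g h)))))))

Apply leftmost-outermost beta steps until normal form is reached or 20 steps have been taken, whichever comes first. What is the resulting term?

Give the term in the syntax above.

Step 0: (((\f.(\g.(\h.((f h) (g h))))) v) ((\a.a) (\f.(\g.(\h.(f (g h)))))))
Step 1: ((\g.(\h.((v h) (g h)))) ((\a.a) (\f.(\g.(\h.(f (g h)))))))
Step 2: (\h.((v h) (((\a.a) (\f.(\g.(\h.(f (g h)))))) h)))
Step 3: (\h.((v h) ((\f.(\g.(\h.(f (g h))))) h)))
Step 4: (\h.((v h) (\g.(\i.(h (g i))))))

Answer: (\h.((v h) (\g.(\i.(h (g i))))))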